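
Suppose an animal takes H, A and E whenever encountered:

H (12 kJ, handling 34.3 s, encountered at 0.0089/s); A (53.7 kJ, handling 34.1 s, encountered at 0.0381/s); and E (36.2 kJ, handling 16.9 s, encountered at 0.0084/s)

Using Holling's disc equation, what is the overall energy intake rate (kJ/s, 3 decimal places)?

Energy encountered per unit search time: 0.0089×12 + 0.0381×53.7 + 0.0084×36.2 = 2.457 kJ/s.
Handling time per unit search time: 0.0089×34.3 + 0.0381×34.1 + 0.0084×16.9 = 1.746.
Rate = 2.457/(1 + 1.746) = 0.8946 kJ/s.

0.895 kJ/s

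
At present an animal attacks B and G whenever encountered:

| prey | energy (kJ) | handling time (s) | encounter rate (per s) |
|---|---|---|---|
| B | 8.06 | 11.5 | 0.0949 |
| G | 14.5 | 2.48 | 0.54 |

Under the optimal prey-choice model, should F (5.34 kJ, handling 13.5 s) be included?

No

Intake rate on the current diet: R = (0.0949×8.06 + 0.54×14.5) / (1 + 0.0949×11.5 + 0.54×2.48) = 8.595/3.431 = 2.505 kJ/s.
F: E/h = 5.34/13.5 = 0.3956 kJ/s.
0.3956 < 2.505, so adding F would lower the average — exclude it.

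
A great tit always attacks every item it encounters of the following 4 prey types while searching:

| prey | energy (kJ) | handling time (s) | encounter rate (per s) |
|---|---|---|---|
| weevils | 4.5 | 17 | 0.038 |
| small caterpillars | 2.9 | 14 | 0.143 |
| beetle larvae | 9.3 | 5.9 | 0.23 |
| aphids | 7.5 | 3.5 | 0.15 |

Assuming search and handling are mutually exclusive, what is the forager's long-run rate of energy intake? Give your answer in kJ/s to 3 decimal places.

R = Σλ_iE_i / (1 + Σλ_ih_i)
Numerator: 0.038×4.5 + 0.143×2.9 + 0.23×9.3 + 0.15×7.5 = 3.85
Denominator: 1 + 0.038×17 + 0.143×14 + 0.23×5.9 + 0.15×3.5 = 5.53
R = 3.85/5.53 = 0.6961 kJ/s

0.696 kJ/s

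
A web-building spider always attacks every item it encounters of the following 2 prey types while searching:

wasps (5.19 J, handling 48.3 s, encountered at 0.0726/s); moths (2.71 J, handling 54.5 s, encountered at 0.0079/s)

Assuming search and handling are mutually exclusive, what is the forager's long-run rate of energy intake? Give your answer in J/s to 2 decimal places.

0.08 J/s

Energy encountered per unit search time: 0.0726×5.19 + 0.0079×2.71 = 0.3982 J/s.
Handling time per unit search time: 0.0726×48.3 + 0.0079×54.5 = 3.937.
Rate = 0.3982/(1 + 3.937) = 0.08065 J/s.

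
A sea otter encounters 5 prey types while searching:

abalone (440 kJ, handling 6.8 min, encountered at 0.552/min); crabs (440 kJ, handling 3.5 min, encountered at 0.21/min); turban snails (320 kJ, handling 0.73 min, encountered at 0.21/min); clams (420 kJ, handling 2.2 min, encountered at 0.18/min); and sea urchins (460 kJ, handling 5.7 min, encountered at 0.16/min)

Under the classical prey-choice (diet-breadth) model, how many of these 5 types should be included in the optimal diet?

Rank by E/h (kJ/min): turban snails 438, clams 191, crabs 126, sea urchins 80.7, abalone 64.7. Include each in turn until the next type's E/h falls below the running intake rate.
Rate on top 1: 58.27. clams: 191 > 58.27 → include.
Rate on top 2: 92.17. crabs: 126 > 92.17 → include.
Rate on top 3: 103. sea urchins: 80.7 < 103 → exclude; stop.
Optimal diet: turban snails, clams, crabs — 3 of 5 types.

3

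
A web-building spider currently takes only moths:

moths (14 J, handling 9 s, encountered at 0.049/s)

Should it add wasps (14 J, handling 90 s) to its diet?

On moths alone, R = ΣλE/(1+Σλh) = 0.686/1.441 = 0.4761 J/s.
Profitability of wasps: 14/90 = 0.1556 J/s.
Since 0.1556 < R, time spent handling wasps is better spent searching.

No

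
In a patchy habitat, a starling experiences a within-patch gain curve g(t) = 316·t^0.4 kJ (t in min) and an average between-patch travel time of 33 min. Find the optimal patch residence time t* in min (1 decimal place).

22.0 min

Optimal t* satisfies g'(t*) = g(t*)/(T + t*).
g'(t) = 0.4·316·t^-0.6. Setting 0.4·316·t^-0.6 = 316·t^0.4/(33+t) gives 0.4(33+t) = t, so 0.60·t = 0.4×33.
t* = 0.4×33/0.60 = 22 min.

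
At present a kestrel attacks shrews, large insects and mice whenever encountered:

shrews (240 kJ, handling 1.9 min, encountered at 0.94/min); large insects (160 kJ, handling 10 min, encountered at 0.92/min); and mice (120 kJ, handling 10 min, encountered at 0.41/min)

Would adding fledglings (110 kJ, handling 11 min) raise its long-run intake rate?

No

Current rate: (0.94×240 + 0.92×160 + 0.41×120)/(1 + 0.94×1.9 + 0.92×10 + 0.41×10) = 26.23 kJ/min.
Profitability of fledglings: 110/11 = 10 kJ/min.
10 < 26.23, so adding fledglings would lower the average — exclude it.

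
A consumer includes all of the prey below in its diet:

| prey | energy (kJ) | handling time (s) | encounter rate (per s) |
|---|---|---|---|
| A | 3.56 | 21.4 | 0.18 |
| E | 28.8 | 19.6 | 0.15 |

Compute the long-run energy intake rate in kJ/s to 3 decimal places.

R = Σλ_iE_i / (1 + Σλ_ih_i)
Numerator: 0.18×3.56 + 0.15×28.8 = 4.961
Denominator: 1 + 0.18×21.4 + 0.15×19.6 = 7.792
R = 4.961/7.792 = 0.6367 kJ/s

0.637 kJ/s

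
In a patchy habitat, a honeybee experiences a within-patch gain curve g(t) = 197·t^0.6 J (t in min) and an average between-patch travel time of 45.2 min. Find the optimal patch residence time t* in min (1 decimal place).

Optimal t* satisfies g'(t*) = g(t*)/(T + t*).
g'(t) = 0.6·197·t^-0.4. Setting 0.6·197·t^-0.4 = 197·t^0.6/(45.2+t) gives 0.6(45.2+t) = t, so 0.40·t = 0.6×45.2.
t* = 0.6×45.2/0.40 = 67.8 min.

67.8 min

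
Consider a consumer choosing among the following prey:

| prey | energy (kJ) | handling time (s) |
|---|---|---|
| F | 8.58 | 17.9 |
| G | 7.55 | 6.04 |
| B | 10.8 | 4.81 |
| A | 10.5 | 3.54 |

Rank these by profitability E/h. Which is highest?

Profitability E/h (kJ/s): F = 8.58/17.9 = 0.479, G = 7.55/6.04 = 1.25, B = 10.8/4.81 = 2.25, A = 10.5/3.54 = 2.97.
Ranked: A > B > G > F.

A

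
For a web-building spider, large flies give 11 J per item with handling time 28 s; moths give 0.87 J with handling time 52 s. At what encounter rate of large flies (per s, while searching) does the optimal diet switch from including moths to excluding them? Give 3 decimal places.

0.002 per s

Drop moths once their profitability E₂/h₂ falls below the rate achievable on large flies alone: E₂/h₂ = λE₁/(1 + λh₁).
Solve for λ: λE₁h₂ = E₂(1 + λh₁) → λ(E₁h₂ − E₂h₁) = E₂ → λ = E₂/(E₁h₂ − E₂h₁).
λ = 0.87/(11×52 − 0.87×28) = 0.87/547.6 = 0.001589 per s.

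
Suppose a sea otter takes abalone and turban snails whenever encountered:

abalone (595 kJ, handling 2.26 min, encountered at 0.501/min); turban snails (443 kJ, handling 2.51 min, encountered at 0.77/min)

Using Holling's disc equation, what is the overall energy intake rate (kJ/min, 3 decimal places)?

R = Σλ_iE_i / (1 + Σλ_ih_i)
Numerator: 0.501×595 + 0.77×443 = 639.2
Denominator: 1 + 0.501×2.26 + 0.77×2.51 = 4.065
R = 639.2/4.065 = 157.2 kJ/min

157.248 kJ/min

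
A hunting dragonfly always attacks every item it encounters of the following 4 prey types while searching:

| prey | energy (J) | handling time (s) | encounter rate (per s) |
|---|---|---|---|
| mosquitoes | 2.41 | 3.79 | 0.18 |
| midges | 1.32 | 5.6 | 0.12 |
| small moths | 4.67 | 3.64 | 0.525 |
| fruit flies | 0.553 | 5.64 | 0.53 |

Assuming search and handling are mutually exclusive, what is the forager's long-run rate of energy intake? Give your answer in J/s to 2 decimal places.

0.46 J/s

Energy encountered per unit search time: 0.18×2.41 + 0.12×1.32 + 0.525×4.67 + 0.53×0.553 = 3.337 J/s.
Handling time per unit search time: 0.18×3.79 + 0.12×5.6 + 0.525×3.64 + 0.53×5.64 = 6.254.
Rate = 3.337/(1 + 6.254) = 0.46 J/s.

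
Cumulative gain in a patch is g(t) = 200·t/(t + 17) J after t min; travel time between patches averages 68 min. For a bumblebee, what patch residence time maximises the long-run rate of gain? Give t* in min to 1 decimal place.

Maximise g(t)/(T+t): set derivative to zero → g'(t)(T+t) = g(t).
g'(t) = 200·17/(t + 17)². Setting 200·17/(t+17)² = 200t/[(t+17)(68+t)] gives 17(68+t) = t(t+17), so t² = 17×68 = 1156.
t* = √1156 = 34 min.

34.0 min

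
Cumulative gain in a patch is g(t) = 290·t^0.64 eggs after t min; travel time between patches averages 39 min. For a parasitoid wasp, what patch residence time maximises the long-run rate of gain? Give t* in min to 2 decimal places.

69.33 min

By the marginal value theorem, leave when the instantaneous gain rate g'(t) equals the habitat-wide average g(t)/(T + t).
g'(t) = 0.64·290·t^-0.36. Setting 0.64·290·t^-0.36 = 290·t^0.64/(39+t) gives 0.64(39+t) = t, so 0.36·t = 0.64×39.
t* = 0.64×39/0.36 = 69.33 min.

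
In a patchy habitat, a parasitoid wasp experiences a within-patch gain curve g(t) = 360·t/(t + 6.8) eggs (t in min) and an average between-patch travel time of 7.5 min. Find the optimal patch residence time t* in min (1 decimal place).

7.1 min

Maximise g(t)/(T+t): set derivative to zero → g'(t)(T+t) = g(t).
g'(t) = 360·6.8/(t + 6.8)². Setting 360·6.8/(t+6.8)² = 360t/[(t+6.8)(7.5+t)] gives 6.8(7.5+t) = t(t+6.8), so t² = 6.8×7.5 = 51.
t* = √51 = 7.141 min.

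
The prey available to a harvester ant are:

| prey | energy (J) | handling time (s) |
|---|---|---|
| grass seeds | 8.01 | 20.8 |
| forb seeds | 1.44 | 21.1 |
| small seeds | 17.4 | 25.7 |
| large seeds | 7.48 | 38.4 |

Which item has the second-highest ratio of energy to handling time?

Profitability E/h (J/s): grass seeds = 8.01/20.8 = 0.385, forb seeds = 1.44/21.1 = 0.0682, small seeds = 17.4/25.7 = 0.677, large seeds = 7.48/38.4 = 0.195.
Ranked: small seeds > grass seeds > large seeds > forb seeds.

grass seeds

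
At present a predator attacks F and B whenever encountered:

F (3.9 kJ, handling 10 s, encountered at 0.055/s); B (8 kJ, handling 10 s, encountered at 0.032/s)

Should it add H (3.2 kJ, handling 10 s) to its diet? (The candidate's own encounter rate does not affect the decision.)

Yes

On F and B alone, R = ΣλE/(1+Σλh) = 0.4705/1.87 = 0.2516 kJ/s.
H: E/h = 3.2/10 = 0.32 kJ/s.
0.32 > 0.2516, so adding H raises the average — include it.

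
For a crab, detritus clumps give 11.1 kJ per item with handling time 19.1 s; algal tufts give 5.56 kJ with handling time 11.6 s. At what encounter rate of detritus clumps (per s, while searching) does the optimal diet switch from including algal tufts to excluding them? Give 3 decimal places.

Drop algal tufts once their profitability E₂/h₂ falls below the rate achievable on detritus clumps alone: E₂/h₂ = λE₁/(1 + λh₁).
Solve for λ: λE₁h₂ = E₂(1 + λh₁) → λ(E₁h₂ − E₂h₁) = E₂ → λ = E₂/(E₁h₂ − E₂h₁).
λ = 5.56/(11.1×11.6 − 5.56×19.1) = 5.56/22.56 = 0.2464 per s.

0.246 per s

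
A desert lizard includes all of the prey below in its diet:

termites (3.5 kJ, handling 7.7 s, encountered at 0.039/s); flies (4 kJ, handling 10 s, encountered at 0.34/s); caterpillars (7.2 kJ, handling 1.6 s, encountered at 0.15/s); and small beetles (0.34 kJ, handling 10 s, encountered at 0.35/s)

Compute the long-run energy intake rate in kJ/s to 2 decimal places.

Energy encountered per unit search time: 0.039×3.5 + 0.34×4 + 0.15×7.2 + 0.35×0.34 = 2.696 kJ/s.
Handling time per unit search time: 0.039×7.7 + 0.34×10 + 0.15×1.6 + 0.35×10 = 7.44.
Rate = 2.696/(1 + 7.44) = 0.3194 kJ/s.

0.32 kJ/s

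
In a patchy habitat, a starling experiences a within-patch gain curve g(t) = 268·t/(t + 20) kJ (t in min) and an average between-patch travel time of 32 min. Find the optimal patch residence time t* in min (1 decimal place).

Optimal t* satisfies g'(t*) = g(t*)/(T + t*).
g'(t) = 268·20/(t + 20)². Setting 268·20/(t+20)² = 268t/[(t+20)(32+t)] gives 20(32+t) = t(t+20), so t² = 20×32 = 640.
t* = √640 = 25.3 min.

25.3 min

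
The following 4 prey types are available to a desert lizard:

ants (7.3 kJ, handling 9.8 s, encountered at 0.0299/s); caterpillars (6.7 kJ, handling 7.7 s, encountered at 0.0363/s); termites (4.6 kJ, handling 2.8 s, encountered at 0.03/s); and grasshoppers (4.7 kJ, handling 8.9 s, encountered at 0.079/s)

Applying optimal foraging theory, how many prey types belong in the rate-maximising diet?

4

Profitabilities (E/h, kJ/s): termites 1.64, caterpillars 0.87, ants 0.745, grasshoppers 0.528. Add prey in this order while the next type's profitability exceeds the intake rate on those already taken.
Rate on top 1: 0.1273. caterpillars: 0.87 > 0.1273 → include.
Rate on top 2: 0.2796. ants: 0.745 > 0.2796 → include.
Rate on top 3: 0.3619. grasshoppers: 0.528 > 0.3619 → include.
Optimal diet: termites, caterpillars, ants, grasshoppers — 4 of 4 types.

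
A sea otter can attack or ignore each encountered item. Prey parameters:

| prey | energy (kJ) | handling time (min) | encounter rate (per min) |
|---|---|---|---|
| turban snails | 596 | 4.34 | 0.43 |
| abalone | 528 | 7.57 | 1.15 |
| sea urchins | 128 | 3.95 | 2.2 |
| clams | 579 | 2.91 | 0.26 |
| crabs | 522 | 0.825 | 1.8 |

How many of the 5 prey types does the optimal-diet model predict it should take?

1

Profitabilities (E/h, kJ/min): crabs 633, clams 199, turban snails 137, abalone 69.7, sea urchins 32.4. Add prey in this order while the next type's profitability exceeds the intake rate on those already taken.
Rate on top 1: 378.1. clams: 199 < 378.1 → exclude; stop.
Optimal diet: crabs — 1 of 5 types.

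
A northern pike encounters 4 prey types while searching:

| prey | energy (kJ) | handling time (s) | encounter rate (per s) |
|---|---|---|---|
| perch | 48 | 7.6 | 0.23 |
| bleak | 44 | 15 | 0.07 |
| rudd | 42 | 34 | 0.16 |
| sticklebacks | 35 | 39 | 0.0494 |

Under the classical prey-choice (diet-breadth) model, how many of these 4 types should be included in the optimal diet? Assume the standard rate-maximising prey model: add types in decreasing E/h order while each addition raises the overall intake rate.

1

Profitabilities (E/h, kJ/s): perch 6.32, bleak 2.93, rudd 1.24, sticklebacks 0.897. Add prey in this order while the next type's profitability exceeds the intake rate on those already taken.
Rate on top 1: 4.017. bleak: 2.93 < 4.017 → exclude; stop.
Optimal diet: perch — 1 of 4 types.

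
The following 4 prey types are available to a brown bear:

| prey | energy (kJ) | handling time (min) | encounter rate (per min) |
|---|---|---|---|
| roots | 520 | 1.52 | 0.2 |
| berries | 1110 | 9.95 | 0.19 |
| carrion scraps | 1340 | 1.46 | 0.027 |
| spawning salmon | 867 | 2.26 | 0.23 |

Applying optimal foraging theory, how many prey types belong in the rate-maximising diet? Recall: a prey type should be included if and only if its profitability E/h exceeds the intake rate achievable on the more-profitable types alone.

Profitabilities (E/h, kJ/min): carrion scraps 918, spawning salmon 384, roots 342, berries 112. Add prey in this order while the next type's profitability exceeds the intake rate on those already taken.
Rate on top 1: 34.81. spawning salmon: 384 > 34.81 → include.
Rate on top 2: 151.1. roots: 342 > 151.1 → include.
Rate on top 3: 182.3. berries: 112 < 182.3 → exclude; stop.
Optimal diet: carrion scraps, spawning salmon, roots — 3 of 4 types.

3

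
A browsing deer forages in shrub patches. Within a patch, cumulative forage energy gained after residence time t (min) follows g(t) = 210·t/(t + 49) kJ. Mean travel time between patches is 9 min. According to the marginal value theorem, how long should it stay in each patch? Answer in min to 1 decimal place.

21.0 min

Maximise g(t)/(T+t): set derivative to zero → g'(t)(T+t) = g(t).
g'(t) = 210·49/(t + 49)². Setting 210·49/(t+49)² = 210t/[(t+49)(9+t)] gives 49(9+t) = t(t+49), so t² = 49×9 = 441.
t* = √441 = 21 min.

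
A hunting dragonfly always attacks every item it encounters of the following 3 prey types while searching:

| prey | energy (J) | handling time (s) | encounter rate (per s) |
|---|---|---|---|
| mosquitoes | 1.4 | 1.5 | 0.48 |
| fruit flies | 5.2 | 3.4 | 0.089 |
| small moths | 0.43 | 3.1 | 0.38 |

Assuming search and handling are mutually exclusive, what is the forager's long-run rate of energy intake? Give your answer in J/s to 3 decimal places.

0.406 J/s

R = Σλ_iE_i / (1 + Σλ_ih_i)
Numerator: 0.48×1.4 + 0.089×5.2 + 0.38×0.43 = 1.298
Denominator: 1 + 0.48×1.5 + 0.089×3.4 + 0.38×3.1 = 3.201
R = 1.298/3.201 = 0.4056 J/s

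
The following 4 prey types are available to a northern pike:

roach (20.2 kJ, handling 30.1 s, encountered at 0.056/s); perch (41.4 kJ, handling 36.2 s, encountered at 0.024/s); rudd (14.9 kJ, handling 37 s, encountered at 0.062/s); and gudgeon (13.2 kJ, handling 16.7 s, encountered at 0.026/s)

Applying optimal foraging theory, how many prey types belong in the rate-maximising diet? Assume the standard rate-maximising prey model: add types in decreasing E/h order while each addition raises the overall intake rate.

3

Profitabilities (E/h, kJ/s): perch 1.14, gudgeon 0.79, roach 0.671, rudd 0.403. Add prey in this order while the next type's profitability exceeds the intake rate on those already taken.
Rate on top 1: 0.5317. gudgeon: 0.79 > 0.5317 → include.
Rate on top 2: 0.5805. roach: 0.671 > 0.5805 → include.
Rate on top 3: 0.6188. rudd: 0.403 < 0.6188 → exclude; stop.
Optimal diet: perch, gudgeon, roach — 3 of 4 types.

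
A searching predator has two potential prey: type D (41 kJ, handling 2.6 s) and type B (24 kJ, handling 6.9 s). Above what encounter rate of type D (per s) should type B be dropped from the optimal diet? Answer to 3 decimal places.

0.109 per s

Drop type B once their profitability E₂/h₂ falls below the rate achievable on type D alone: E₂/h₂ = λE₁/(1 + λh₁).
Solve for λ: λE₁h₂ = E₂(1 + λh₁) → λ(E₁h₂ − E₂h₁) = E₂ → λ = E₂/(E₁h₂ − E₂h₁).
λ = 24/(41×6.9 − 24×2.6) = 24/220.5 = 0.1088 per s.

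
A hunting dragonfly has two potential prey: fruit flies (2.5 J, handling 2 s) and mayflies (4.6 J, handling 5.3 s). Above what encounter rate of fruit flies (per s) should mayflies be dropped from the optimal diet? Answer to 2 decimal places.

1.14 per s

Drop mayflies once their profitability E₂/h₂ falls below the rate achievable on fruit flies alone: E₂/h₂ = λE₁/(1 + λh₁).
Solve for λ: λE₁h₂ = E₂(1 + λh₁) → λ(E₁h₂ − E₂h₁) = E₂ → λ = E₂/(E₁h₂ − E₂h₁).
λ = 4.6/(2.5×5.3 − 4.6×2) = 4.6/4.05 = 1.136 per s.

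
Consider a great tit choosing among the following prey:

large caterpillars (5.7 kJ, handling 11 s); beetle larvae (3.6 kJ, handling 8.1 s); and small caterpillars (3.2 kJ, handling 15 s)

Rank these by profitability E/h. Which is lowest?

Profitability E/h (kJ/s): large caterpillars = 5.7/11 = 0.518, beetle larvae = 3.6/8.1 = 0.444, small caterpillars = 3.2/15 = 0.213.
Ranked: large caterpillars > beetle larvae > small caterpillars.

small caterpillars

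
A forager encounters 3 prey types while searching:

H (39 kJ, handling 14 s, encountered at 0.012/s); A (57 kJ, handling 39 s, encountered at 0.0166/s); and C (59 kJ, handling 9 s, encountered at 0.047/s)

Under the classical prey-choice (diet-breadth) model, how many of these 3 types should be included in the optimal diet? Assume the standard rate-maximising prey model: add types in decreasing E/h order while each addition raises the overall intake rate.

2

Profitabilities (E/h, kJ/s): C 6.56, H 2.79, A 1.46. Add prey in this order while the next type's profitability exceeds the intake rate on those already taken.
Rate on top 1: 1.949. H: 2.79 > 1.949 → include.
Rate on top 2: 2.037. A: 1.46 < 2.037 → exclude; stop.
Optimal diet: C, H — 2 of 3 types.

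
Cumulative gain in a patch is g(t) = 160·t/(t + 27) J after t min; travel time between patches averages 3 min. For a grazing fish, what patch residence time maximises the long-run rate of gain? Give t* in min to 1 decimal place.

By the marginal value theorem, leave when the instantaneous gain rate g'(t) equals the habitat-wide average g(t)/(T + t).
g'(t) = 160·27/(t + 27)². Setting 160·27/(t+27)² = 160t/[(t+27)(3+t)] gives 27(3+t) = t(t+27), so t² = 27×3 = 81.
t* = √81 = 9 min.

9.0 min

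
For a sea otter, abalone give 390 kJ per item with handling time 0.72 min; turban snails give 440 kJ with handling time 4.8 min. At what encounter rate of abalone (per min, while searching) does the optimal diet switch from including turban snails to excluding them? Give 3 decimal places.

The zero-one rule: include turban snails iff E₂/h₂ > λE₁/(1+λh₁). Equality gives the switch point.
λE₁h₂ = E₂ + λE₂h₁ ⇒ λ = E₂/(E₁h₂ − E₂h₁) = 440/(1872 − 316.8) = 0.2829 per min.

0.283 per min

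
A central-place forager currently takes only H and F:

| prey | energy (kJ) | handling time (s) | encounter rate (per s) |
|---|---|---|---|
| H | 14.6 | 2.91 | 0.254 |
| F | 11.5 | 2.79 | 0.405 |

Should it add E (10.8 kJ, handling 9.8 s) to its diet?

No

Current rate: (0.254×14.6 + 0.405×11.5)/(1 + 0.254×2.91 + 0.405×2.79) = 2.916 kJ/s.
Profitability of E: 10.8/9.8 = 1.102 kJ/s.
Since 1.102 < R, time spent handling E is better spent searching.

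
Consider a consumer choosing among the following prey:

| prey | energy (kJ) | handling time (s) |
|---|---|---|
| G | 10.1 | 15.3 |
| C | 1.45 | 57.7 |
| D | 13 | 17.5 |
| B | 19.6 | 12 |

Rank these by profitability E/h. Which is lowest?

In descending order of E/h:
B: 19.6/12 = 1.63 kJ/s
D: 13/17.5 = 0.743 kJ/s
G: 10.1/15.3 = 0.66 kJ/s
C: 1.45/57.7 = 0.0251 kJ/s

C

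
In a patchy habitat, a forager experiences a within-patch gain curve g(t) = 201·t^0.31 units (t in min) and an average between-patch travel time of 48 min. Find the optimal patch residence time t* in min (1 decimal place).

Maximise g(t)/(T+t): set derivative to zero → g'(t)(T+t) = g(t).
g'(t) = 0.31·201·t^-0.69. Setting 0.31·201·t^-0.69 = 201·t^0.31/(48+t) gives 0.31(48+t) = t, so 0.69·t = 0.31×48.
t* = 0.31×48/0.69 = 21.57 min.

21.6 min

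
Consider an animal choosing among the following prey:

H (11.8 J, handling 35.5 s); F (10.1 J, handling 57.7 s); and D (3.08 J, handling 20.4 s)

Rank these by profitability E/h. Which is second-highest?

In descending order of E/h:
H: 11.8/35.5 = 0.332 J/s
F: 10.1/57.7 = 0.175 J/s
D: 3.08/20.4 = 0.151 J/s

F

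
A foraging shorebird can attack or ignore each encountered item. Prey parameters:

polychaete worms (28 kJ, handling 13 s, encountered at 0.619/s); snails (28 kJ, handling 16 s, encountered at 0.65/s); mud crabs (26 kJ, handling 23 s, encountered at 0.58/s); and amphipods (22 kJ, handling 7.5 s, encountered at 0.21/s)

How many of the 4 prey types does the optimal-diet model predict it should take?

2

Profitabilities (E/h, kJ/s): amphipods 2.93, polychaete worms 2.15, snails 1.75, mud crabs 1.13. Add prey in this order while the next type's profitability exceeds the intake rate on those already taken.
Rate on top 1: 1.794. polychaete worms: 2.15 > 1.794 → include.
Rate on top 2: 2.067. snails: 1.75 < 2.067 → exclude; stop.
Optimal diet: amphipods, polychaete worms — 2 of 4 types.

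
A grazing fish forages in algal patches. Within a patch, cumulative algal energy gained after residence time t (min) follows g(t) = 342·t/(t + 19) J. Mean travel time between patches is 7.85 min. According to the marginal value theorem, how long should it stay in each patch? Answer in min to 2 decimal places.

12.21 min

By the marginal value theorem, leave when the instantaneous gain rate g'(t) equals the habitat-wide average g(t)/(T + t).
g'(t) = 342·19/(t + 19)². Setting 342·19/(t+19)² = 342t/[(t+19)(7.85+t)] gives 19(7.85+t) = t(t+19), so t² = 19×7.85 = 149.2.
t* = √149.2 = 12.21 min.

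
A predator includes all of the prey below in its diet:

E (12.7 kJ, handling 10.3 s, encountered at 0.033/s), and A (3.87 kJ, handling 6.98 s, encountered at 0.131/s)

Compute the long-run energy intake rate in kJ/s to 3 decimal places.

Energy encountered per unit search time: 0.033×12.7 + 0.131×3.87 = 0.9261 kJ/s.
Handling time per unit search time: 0.033×10.3 + 0.131×6.98 = 1.254.
Rate = 0.9261/(1 + 1.254) = 0.4108 kJ/s.

0.411 kJ/s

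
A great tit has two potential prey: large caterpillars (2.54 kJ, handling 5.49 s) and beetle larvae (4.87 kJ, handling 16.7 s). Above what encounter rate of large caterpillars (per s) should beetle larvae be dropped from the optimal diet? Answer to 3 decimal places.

0.311 per s

Drop beetle larvae once their profitability E₂/h₂ falls below the rate achievable on large caterpillars alone: E₂/h₂ = λE₁/(1 + λh₁).
Solve for λ: λE₁h₂ = E₂(1 + λh₁) → λ(E₁h₂ − E₂h₁) = E₂ → λ = E₂/(E₁h₂ − E₂h₁).
λ = 4.87/(2.54×16.7 − 4.87×5.49) = 4.87/15.68 = 0.3106 per s.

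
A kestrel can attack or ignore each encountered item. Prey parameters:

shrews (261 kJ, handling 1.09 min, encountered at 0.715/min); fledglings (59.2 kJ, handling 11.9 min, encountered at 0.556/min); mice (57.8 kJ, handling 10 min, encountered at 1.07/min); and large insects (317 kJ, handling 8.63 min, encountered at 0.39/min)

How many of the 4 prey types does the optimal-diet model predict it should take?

Rank by E/h (kJ/min): shrews 239, large insects 36.7, mice 5.78, fledglings 4.97. Include each in turn until the next type's E/h falls below the running intake rate.
Rate on top 1: 104.9. large insects: 36.7 < 104.9 → exclude; stop.
Optimal diet: shrews — 1 of 4 types.

1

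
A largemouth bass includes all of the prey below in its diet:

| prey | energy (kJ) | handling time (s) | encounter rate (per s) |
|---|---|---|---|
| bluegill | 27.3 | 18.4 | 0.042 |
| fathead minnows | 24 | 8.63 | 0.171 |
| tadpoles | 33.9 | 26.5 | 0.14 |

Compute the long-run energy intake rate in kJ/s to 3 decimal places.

R = (0.042×27.3 + 0.171×24 + 0.14×33.9) / (1 + 0.042×18.4 + 0.171×8.63 + 0.14×26.5) = 9.997/6.959 = 1.437 kJ/s.

1.437 kJ/s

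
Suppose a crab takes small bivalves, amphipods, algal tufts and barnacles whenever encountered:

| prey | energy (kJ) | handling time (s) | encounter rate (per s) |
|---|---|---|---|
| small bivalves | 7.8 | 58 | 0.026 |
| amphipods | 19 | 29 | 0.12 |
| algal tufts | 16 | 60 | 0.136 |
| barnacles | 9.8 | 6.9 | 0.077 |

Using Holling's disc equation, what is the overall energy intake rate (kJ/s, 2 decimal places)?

Energy encountered per unit search time: 0.026×7.8 + 0.12×19 + 0.136×16 + 0.077×9.8 = 5.413 kJ/s.
Handling time per unit search time: 0.026×58 + 0.12×29 + 0.136×60 + 0.077×6.9 = 13.68.
Rate = 5.413/(1 + 13.68) = 0.3688 kJ/s.

0.37 kJ/s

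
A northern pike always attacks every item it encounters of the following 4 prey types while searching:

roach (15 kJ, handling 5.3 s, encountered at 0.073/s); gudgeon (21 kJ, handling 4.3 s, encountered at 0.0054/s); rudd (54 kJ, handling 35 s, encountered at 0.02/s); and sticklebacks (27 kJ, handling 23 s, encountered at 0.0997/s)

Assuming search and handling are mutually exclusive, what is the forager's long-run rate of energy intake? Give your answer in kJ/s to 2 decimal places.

Energy encountered per unit search time: 0.073×15 + 0.0054×21 + 0.02×54 + 0.0997×27 = 4.98 kJ/s.
Handling time per unit search time: 0.073×5.3 + 0.0054×4.3 + 0.02×35 + 0.0997×23 = 3.403.
Rate = 4.98/(1 + 3.403) = 1.131 kJ/s.

1.13 kJ/s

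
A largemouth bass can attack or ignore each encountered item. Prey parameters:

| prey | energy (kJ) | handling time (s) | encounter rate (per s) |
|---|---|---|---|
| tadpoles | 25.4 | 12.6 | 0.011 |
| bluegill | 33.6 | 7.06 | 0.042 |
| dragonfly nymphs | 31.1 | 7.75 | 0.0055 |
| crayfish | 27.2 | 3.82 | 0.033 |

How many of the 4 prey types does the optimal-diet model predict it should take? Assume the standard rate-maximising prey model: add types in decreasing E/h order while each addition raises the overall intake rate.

4

Rank by E/h (kJ/s): crayfish 7.12, bluegill 4.76, dragonfly nymphs 4.01, tadpoles 2.02. Include each in turn until the next type's E/h falls below the running intake rate.
Rate on top 1: 0.7971. bluegill: 4.76 > 0.7971 → include.
Rate on top 2: 1.623. dragonfly nymphs: 4.01 > 1.623 → include.
Rate on top 3: 1.692. tadpoles: 2.02 > 1.692 → include.
Optimal diet: crayfish, bluegill, dragonfly nymphs, tadpoles — 4 of 4 types.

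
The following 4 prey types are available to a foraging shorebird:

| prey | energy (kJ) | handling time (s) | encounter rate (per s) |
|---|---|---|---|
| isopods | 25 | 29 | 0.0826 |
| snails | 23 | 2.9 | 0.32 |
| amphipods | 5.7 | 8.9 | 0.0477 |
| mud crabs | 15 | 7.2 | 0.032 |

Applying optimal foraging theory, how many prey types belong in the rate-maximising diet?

1

E/h in descending order: snails 7.93, mud crabs 2.08, isopods 0.862, amphipods 0.64 kJ/s. The optimal diet is the largest prefix of this list for which every included type satisfies E_i/h_i > R on the types above it.
Rate on top 1: 3.817. mud crabs: 2.08 < 3.817 → exclude; stop.
Optimal diet: snails — 1 of 4 types.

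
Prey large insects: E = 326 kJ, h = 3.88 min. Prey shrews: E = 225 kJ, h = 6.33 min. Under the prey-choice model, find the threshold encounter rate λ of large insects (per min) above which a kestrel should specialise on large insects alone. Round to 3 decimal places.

0.189 per min

At the threshold, the rate on large insects alone equals the profitability of shrews: λ·326/(1 + λ·3.88) = 225/6.33 = 35.55.
Rearranging, λ(326 − 35.55×3.88) = 35.55, so λ = 35.55/188.1 = 0.189 per min.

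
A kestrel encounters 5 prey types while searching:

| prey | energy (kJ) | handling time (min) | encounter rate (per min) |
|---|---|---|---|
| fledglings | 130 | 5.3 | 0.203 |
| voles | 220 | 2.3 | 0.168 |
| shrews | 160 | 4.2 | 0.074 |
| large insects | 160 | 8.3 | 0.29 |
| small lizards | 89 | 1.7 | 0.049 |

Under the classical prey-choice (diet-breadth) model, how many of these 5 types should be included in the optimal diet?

Rank by E/h (kJ/min): voles 95.7, small lizards 52.4, shrews 38.1, fledglings 24.5, large insects 19.3. Include each in turn until the next type's E/h falls below the running intake rate.
Rate on top 1: 26.66. small lizards: 52.4 > 26.66 → include.
Rate on top 2: 28.12. shrews: 38.1 > 28.12 → include.
Rate on top 3: 29.86. fledglings: 24.5 < 29.86 → exclude; stop.
Optimal diet: voles, small lizards, shrews — 3 of 5 types.

3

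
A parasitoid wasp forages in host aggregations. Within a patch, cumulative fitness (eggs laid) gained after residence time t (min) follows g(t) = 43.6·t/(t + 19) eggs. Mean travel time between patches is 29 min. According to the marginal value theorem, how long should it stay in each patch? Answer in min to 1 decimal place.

23.5 min

Maximise g(t)/(T+t): set derivative to zero → g'(t)(T+t) = g(t).
g'(t) = 43.6·19/(t + 19)². Setting 43.6·19/(t+19)² = 43.6t/[(t+19)(29+t)] gives 19(29+t) = t(t+19), so t² = 19×29 = 551.
t* = √551 = 23.47 min.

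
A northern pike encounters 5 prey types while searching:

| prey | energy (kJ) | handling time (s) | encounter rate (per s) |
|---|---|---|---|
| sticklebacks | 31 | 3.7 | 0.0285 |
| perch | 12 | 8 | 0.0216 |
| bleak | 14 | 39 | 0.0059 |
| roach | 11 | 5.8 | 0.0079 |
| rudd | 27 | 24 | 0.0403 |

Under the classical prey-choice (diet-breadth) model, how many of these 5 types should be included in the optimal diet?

4

Rank by E/h (kJ/s): sticklebacks 8.38, roach 1.9, perch 1.5, rudd 1.12, bleak 0.359. Include each in turn until the next type's E/h falls below the running intake rate.
Rate on top 1: 0.7992. roach: 1.9 > 0.7992 → include.
Rate on top 2: 0.8429. perch: 1.5 > 0.8429 → include.
Rate on top 3: 0.9287. rudd: 1.12 > 0.9287 → include.
Rate on top 4: 1.012. bleak: 0.359 < 1.012 → exclude; stop.
Optimal diet: sticklebacks, roach, perch, rudd — 4 of 5 types.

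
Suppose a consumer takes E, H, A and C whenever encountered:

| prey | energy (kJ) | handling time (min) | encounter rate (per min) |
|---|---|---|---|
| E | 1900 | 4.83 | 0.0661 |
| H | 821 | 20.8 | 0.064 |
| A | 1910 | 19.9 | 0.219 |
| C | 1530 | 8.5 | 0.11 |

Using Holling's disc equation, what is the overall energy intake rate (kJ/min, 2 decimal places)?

R = (0.0661×1900 + 0.064×821 + 0.219×1910 + 0.11×1530) / (1 + 0.0661×4.83 + 0.064×20.8 + 0.219×19.9 + 0.11×8.5) = 764.7/7.944 = 96.27 kJ/min.

96.27 kJ/min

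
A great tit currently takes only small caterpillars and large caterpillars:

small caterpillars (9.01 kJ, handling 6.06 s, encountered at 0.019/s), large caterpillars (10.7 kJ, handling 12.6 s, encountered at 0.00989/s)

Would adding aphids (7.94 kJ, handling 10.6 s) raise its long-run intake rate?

Yes

Intake rate on the current diet: R = (0.019×9.01 + 0.00989×10.7) / (1 + 0.019×6.06 + 0.00989×12.6) = 0.277/1.24 = 0.2234 kJ/s.
aphids: E/h = 7.94/10.6 = 0.7491 kJ/s.
Since 0.7491 > R, including aphids increases the long-run rate.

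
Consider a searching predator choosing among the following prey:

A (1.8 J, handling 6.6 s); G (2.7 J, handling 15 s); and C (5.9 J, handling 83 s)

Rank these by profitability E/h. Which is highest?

A

Profitability E/h (J/s): A = 1.8/6.6 = 0.273, G = 2.7/15 = 0.18, C = 5.9/83 = 0.0711.
Ranked: A > G > C.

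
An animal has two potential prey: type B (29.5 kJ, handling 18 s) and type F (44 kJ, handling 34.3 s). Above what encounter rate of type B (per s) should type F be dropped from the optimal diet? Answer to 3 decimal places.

0.200 per s

At the threshold, the rate on type B alone equals the profitability of type F: λ·29.5/(1 + λ·18) = 44/34.3 = 1.283.
Rearranging, λ(29.5 − 1.283×18) = 1.283, so λ = 1.283/6.41 = 0.2001 per s.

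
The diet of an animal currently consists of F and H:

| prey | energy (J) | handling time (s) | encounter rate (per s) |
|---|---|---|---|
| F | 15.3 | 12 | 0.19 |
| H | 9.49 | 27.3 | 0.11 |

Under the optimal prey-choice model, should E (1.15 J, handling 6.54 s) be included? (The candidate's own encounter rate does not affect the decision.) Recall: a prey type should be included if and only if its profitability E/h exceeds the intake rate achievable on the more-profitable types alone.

Intake rate on the current diet: R = (0.19×15.3 + 0.11×9.49) / (1 + 0.19×12 + 0.11×27.3) = 3.951/6.283 = 0.6288 J/s.
E: E/h = 1.15/6.54 = 0.1758 J/s.
Since 0.1758 < R, time spent handling E is better spent searching.

No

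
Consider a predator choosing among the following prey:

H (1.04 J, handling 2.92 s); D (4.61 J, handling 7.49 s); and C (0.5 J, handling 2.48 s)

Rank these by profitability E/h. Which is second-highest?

H

In descending order of E/h:
D: 4.61/7.49 = 0.615 J/s
H: 1.04/2.92 = 0.356 J/s
C: 0.5/2.48 = 0.202 J/s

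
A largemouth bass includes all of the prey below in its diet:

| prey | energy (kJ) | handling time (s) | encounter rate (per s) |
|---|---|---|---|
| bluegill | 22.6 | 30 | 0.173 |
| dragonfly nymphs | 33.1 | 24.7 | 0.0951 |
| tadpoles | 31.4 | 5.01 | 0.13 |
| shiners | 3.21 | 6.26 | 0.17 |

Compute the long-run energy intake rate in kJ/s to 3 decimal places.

R = (0.173×22.6 + 0.0951×33.1 + 0.13×31.4 + 0.17×3.21) / (1 + 0.173×30 + 0.0951×24.7 + 0.13×5.01 + 0.17×6.26) = 11.69/10.25 = 1.14 kJ/s.

1.140 kJ/s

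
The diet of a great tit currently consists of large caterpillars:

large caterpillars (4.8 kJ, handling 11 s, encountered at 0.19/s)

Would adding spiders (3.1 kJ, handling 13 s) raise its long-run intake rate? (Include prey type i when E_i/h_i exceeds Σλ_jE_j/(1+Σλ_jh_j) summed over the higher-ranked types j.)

Current rate: (0.19×4.8)/(1 + 0.19×11) = 0.2951 kJ/s.
spiders: E/h = 3.1/13 = 0.2385 kJ/s.
Since 0.2385 < R, time spent handling spiders is better spent searching.

No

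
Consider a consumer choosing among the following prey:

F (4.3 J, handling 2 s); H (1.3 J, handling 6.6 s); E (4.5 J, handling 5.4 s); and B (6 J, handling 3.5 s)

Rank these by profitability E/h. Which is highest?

In descending order of E/h:
F: 4.3/2 = 2.15 J/s
B: 6/3.5 = 1.71 J/s
E: 4.5/5.4 = 0.833 J/s
H: 1.3/6.6 = 0.197 J/s

F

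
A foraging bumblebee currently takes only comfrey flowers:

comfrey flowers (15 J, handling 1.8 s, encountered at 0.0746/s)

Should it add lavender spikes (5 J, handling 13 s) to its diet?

No

Current rate: (0.0746×15)/(1 + 0.0746×1.8) = 0.9865 J/s.
lavender spikes: E/h = 5/13 = 0.3846 J/s.
Since 0.3846 < R, time spent handling lavender spikes is better spent searching.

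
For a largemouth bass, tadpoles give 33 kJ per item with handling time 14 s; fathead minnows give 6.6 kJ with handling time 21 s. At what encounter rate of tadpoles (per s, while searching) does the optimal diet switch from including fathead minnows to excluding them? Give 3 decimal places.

0.011 per s

At the threshold, the rate on tadpoles alone equals the profitability of fathead minnows: λ·33/(1 + λ·14) = 6.6/21 = 0.3143.
Rearranging, λ(33 − 0.3143×14) = 0.3143, so λ = 0.3143/28.6 = 0.01099 per s.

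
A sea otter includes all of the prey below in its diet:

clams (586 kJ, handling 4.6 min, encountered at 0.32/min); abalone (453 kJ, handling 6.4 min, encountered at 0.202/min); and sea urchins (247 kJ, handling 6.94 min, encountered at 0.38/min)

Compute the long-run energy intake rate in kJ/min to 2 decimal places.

58.25 kJ/min

Energy encountered per unit search time: 0.32×586 + 0.202×453 + 0.38×247 = 372.9 kJ/min.
Handling time per unit search time: 0.32×4.6 + 0.202×6.4 + 0.38×6.94 = 5.402.
Rate = 372.9/(1 + 5.402) = 58.25 kJ/min.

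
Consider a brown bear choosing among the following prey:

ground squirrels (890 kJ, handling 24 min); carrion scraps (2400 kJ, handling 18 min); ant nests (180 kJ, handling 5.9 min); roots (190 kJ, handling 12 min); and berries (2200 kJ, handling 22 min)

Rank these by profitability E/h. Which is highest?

carrion scraps

Profitability E/h (kJ/min): ground squirrels = 890/24 = 37.1, carrion scraps = 2400/18 = 133, ant nests = 180/5.9 = 30.5, roots = 190/12 = 15.8, berries = 2200/22 = 100.
Ranked: carrion scraps > berries > ground squirrels > ant nests > roots.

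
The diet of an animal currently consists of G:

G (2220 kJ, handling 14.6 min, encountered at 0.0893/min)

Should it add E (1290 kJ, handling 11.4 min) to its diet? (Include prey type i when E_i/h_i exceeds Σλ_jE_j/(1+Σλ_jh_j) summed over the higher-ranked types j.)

Yes

Intake rate on the current diet: R = (0.0893×2220) / (1 + 0.0893×14.6) = 198.2/2.304 = 86.05 kJ/min.
E: E/h = 1290/11.4 = 113.2 kJ/min.
113.2 > 86.05, so adding E raises the average — include it.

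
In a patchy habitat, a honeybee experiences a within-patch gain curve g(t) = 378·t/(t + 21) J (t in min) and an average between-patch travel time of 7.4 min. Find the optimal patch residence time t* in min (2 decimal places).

Maximise g(t)/(T+t): set derivative to zero → g'(t)(T+t) = g(t).
g'(t) = 378·21/(t + 21)². Setting 378·21/(t+21)² = 378t/[(t+21)(7.4+t)] gives 21(7.4+t) = t(t+21), so t² = 21×7.4 = 155.4.
t* = √155.4 = 12.47 min.

12.47 min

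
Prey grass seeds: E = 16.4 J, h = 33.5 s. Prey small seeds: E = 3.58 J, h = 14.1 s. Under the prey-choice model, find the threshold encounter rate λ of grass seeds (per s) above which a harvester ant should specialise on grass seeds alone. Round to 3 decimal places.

0.032 per s

The zero-one rule: include small seeds iff E₂/h₂ > λE₁/(1+λh₁). Equality gives the switch point.
λE₁h₂ = E₂ + λE₂h₁ ⇒ λ = E₂/(E₁h₂ − E₂h₁) = 3.58/(231.2 − 119.9) = 0.03216 per s.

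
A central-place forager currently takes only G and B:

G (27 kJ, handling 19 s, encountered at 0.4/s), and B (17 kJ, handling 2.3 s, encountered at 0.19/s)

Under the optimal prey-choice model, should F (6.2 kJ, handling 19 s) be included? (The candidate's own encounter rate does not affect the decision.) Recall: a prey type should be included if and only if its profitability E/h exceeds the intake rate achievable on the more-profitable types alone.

No

Intake rate on the current diet: R = (0.4×27 + 0.19×17) / (1 + 0.4×19 + 0.19×2.3) = 14.03/9.037 = 1.553 kJ/s.
Profitability of F: 6.2/19 = 0.3263 kJ/s.
Since 0.3263 < R, time spent handling F is better spent searching.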